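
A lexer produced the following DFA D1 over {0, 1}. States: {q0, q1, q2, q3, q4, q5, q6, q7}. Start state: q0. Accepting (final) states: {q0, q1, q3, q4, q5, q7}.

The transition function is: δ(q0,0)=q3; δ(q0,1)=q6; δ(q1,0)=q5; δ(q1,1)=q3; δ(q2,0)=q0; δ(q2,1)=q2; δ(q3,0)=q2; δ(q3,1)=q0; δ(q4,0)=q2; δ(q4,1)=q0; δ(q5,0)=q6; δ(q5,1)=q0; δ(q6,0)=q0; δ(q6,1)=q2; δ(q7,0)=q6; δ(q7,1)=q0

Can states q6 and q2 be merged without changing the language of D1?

States {q1,q4,q5,q7} cannot be reached from the start state, so discard them.
Start with accepting vs non-accepting: {q0,q3} | {q2,q6}.
Refine {q0,q3} on symbol 0: members go to different blocks, giving {q0} and {q3}.
No further refinement is possible. Final partition (3 blocks): {q0} | {q2,q6} | {q3}.
q6 and q2 lie in the same block of the stable partition, so they are equivalent — no string distinguishes them.

Yes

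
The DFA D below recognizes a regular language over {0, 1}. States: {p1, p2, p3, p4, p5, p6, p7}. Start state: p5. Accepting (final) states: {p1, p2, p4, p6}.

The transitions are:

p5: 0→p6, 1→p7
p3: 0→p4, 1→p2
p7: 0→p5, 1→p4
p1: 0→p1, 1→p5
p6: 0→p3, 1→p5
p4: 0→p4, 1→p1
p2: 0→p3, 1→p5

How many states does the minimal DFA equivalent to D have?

6

All states are reachable from the start state.
P0 = {p1,p2,p4,p6} | {p3,p5,p7}.
On input 0, block {p1,p2,p4,p6} splits into {p1,p4} and {p2,p6}.
Refine {p1,p4} on symbol 1: members go to different blocks, giving {p1} and {p4}.
On input 0, block {p3,p5,p7} splits into {p3} and {p5} and {p7}.
Stable partition: {p1} | {p3} | {p2,p6} | {p4} | {p5} | {p7} — 6 equivalence classes.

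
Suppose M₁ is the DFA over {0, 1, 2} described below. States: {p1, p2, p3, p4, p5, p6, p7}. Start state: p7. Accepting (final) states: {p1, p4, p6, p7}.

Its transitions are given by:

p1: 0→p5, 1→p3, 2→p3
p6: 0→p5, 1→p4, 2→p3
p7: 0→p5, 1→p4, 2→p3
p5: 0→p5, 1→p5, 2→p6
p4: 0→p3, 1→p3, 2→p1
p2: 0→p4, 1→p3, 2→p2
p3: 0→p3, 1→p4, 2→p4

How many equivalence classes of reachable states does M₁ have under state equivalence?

5

First remove the unreachable states {p2}; 6 states remain.
Initial partition by acceptance: {p1,p4,p6,p7} | {p3,p5}.
Refine {p1,p4,p6,p7} on symbol 1: members go to different blocks, giving {p1,p4} and {p6,p7}.
On input 2, block {p1,p4} splits into {p1} and {p4}.
On input 1, block {p3,p5} splits into {p3} and {p5}.
Stable partition: {p1} | {p3} | {p6,p7} | {p4} | {p5} — 5 equivalence classes.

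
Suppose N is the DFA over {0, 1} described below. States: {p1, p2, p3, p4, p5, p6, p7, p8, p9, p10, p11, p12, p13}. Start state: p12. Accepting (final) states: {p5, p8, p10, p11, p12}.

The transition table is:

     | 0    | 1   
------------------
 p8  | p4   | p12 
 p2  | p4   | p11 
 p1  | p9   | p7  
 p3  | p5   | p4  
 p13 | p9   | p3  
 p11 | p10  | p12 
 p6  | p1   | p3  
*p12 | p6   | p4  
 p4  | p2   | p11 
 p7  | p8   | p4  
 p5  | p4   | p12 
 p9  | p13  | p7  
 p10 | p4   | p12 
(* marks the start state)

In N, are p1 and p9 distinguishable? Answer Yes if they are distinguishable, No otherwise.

No

All states are reachable from the start state.
P0 = {p5,p8,p10,p11,p12} | {p1,p2,p3,p4,p6,p7,p9,p13}.
On input 0, block {p5,p8,p10,p11,p12} splits into {p5,p8,p10,p12} and {p11}.
Refine {p5,p8,p10,p12} on symbol 1: members go to different blocks, giving {p5,p8,p10} and {p12}.
Refine {p1,p2,p3,p4,p6,p7,p9,p13} on symbol 0: members go to different blocks, giving {p1,p2,p4,p6,p9,p13} and {p3,p7}.
On input 1, block {p1,p2,p4,p6,p9,p13} splits into {p1,p6,p9,p13} and {p2,p4}.
Stable partition: {p5,p8,p10} | {p1,p6,p9,p13} | {p11} | {p12} | {p3,p7} | {p2,p4} — 6 equivalence classes.
p1 and p9 lie in the same block of the stable partition, so they are equivalent — no string distinguishes them.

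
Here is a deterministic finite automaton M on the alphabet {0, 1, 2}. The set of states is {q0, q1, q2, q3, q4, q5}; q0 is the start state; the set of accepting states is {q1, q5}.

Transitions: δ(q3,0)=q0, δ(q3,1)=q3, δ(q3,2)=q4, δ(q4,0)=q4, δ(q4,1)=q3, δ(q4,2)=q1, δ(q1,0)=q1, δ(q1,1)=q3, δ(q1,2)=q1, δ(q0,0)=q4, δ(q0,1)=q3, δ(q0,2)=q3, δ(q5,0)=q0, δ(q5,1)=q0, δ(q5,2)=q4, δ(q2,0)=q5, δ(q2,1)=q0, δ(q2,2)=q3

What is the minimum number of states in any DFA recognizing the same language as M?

4

Reachable states from the start: {q0,q1,q3,q4}. Unreachable: {q2,q5} — drop them.
Initial partition by acceptance: {q1} | {q0,q3,q4}.
Split {q0,q3,q4} by δ(·,2) → {q0,q3} and {q4}.
Split {q0,q3} by δ(·,0) → {q0} and {q3}.
The partition is now stable with 4 blocks: {q1} | {q0} | {q4} | {q3}.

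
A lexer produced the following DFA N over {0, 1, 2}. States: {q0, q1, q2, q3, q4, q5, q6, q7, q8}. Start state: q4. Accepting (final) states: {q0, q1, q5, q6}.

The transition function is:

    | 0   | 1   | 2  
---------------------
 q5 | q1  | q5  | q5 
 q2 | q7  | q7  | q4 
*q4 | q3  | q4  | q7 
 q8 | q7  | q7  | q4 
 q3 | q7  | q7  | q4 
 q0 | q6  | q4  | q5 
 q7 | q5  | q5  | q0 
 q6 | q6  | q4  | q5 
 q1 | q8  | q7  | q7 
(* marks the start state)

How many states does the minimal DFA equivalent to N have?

6

Reachable states from the start: {q0,q1,q3,q4,q5,q6,q7,q8}. Unreachable: {q2} — drop them.
Initial partition by acceptance: {q0,q1,q5,q6} | {q3,q4,q7,q8}.
Split {q0,q1,q5,q6} by δ(·,0) → {q0,q5,q6} and {q1}.
Split {q0,q5,q6} by δ(·,0) → {q0,q6} and {q5}.
On input 0, block {q3,q4,q7,q8} splits into {q3,q4,q8} and {q7}.
Refine {q3,q4,q8} on symbol 0: members go to different blocks, giving {q3,q8} and {q4}.
Stable partition: {q0,q6} | {q3,q8} | {q1} | {q5} | {q7} | {q4} — 6 equivalence classes.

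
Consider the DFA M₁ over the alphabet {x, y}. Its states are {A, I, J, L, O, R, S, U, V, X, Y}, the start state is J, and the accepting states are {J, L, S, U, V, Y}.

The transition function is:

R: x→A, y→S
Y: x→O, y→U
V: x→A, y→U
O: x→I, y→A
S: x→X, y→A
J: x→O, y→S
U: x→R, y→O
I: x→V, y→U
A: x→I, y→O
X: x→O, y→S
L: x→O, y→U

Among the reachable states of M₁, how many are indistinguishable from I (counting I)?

1

First remove the unreachable states {L,Y}; 9 states remain.
P0 = {J,S,U,V} | {A,I,O,R,X}.
On input y, block {J,S,U,V} splits into {S,U} and {J,V}.
Split {A,I,O,R,X} by δ(·,x) → {A,O,R,X} and {I}.
Refine {A,O,R,X} on symbol x: members go to different blocks, giving {A,O} and {R,X}.
No further refinement is possible. Final partition (5 blocks): {S,U} | {A,O} | {J,V} | {I} | {R,X}.
The equivalence class containing I is {I}, of size 1.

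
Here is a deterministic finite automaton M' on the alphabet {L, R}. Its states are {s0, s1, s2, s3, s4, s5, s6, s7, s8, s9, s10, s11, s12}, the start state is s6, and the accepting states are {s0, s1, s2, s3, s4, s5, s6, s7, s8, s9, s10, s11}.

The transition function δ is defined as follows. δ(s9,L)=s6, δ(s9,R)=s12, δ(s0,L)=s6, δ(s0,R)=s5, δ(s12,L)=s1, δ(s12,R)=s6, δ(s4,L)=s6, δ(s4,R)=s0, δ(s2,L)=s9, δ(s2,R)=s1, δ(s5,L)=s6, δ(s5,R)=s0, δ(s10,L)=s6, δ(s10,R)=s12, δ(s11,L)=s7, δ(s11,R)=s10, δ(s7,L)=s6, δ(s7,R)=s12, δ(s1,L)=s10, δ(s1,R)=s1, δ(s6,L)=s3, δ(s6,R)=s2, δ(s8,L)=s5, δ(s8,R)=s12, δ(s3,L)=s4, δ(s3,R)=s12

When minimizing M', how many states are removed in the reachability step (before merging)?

BFS from s6 reaches {s0, s1, s2, s3, s4, s5, s6, s9, s10, s12}; the 3 state(s) s7, s8, s11 are never visited.

3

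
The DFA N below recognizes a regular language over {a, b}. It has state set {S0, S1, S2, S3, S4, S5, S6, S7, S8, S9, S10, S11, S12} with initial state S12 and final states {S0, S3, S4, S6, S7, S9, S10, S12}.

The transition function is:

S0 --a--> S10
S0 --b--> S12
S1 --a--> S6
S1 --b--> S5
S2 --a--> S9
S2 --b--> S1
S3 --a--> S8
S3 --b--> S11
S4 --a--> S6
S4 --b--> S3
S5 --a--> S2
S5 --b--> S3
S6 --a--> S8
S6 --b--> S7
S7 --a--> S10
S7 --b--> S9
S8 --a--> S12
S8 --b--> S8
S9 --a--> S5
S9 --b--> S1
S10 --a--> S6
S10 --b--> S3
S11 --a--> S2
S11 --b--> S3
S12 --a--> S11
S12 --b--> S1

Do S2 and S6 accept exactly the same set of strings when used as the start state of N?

States {S0,S4} cannot be reached from the start state, so discard them.
Start with accepting vs non-accepting: {S3,S6,S7,S9,S10,S12} | {S1,S2,S5,S8,S11}.
Split {S3,S6,S7,S9,S10,S12} by δ(·,a) → {S3,S6,S9,S12} and {S7,S10}.
On input b, block {S3,S6,S9,S12} splits into {S3,S9,S12} and {S6}.
Split {S1,S2,S5,S8,S11} by δ(·,a) → {S2,S8} and {S5,S11} and {S1}.
On input a, block {S3,S9,S12} splits into {S9,S12} and {S3}.
Split {S2,S8} by δ(·,b) → {S2} and {S8}.
Refine {S7,S10} on symbol a: members go to different blocks, giving {S7} and {S10}.
No further refinement is possible. Final partition (9 blocks): {S9,S12} | {S2} | {S7} | {S6} | {S5,S11} | {S1} | {S3} | {S8} | {S10}.
S2 and S6 end up in different blocks, so they are distinguishable. For instance, the string 'ε' is accepted from only S6.

No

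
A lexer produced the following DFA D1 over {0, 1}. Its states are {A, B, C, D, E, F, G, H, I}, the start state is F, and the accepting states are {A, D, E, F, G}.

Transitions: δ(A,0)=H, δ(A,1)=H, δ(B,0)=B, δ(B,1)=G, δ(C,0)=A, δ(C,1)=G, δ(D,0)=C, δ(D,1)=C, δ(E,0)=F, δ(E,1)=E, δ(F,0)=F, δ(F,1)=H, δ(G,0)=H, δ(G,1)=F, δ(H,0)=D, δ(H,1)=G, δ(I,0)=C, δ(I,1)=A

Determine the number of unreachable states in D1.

3

Starting at F and following transitions, the reachable set is {A, C, D, F, G, H}. That leaves B, E, I unreachable — 3 in total.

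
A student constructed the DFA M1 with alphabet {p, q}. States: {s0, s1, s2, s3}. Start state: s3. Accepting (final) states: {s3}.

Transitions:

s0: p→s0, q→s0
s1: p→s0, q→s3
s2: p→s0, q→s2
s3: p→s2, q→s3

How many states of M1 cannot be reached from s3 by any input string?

1

BFS from s3 reaches {s0, s2, s3}; the 1 state(s) s1 are never visited.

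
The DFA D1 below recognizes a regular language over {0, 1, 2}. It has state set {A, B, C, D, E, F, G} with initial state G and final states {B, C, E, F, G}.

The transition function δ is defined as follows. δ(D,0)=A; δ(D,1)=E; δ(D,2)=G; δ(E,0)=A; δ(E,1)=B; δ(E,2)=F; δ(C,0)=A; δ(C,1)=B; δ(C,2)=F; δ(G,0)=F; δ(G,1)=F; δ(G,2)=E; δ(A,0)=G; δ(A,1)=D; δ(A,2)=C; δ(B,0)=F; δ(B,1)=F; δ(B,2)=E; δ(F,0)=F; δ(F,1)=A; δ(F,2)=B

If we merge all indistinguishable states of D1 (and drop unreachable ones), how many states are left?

All states are reachable from the start state.
Initial partition by acceptance: {B,C,E,F,G} | {A,D}.
Split {B,C,E,F,G} by δ(·,0) → {B,F,G} and {C,E}.
Refine {B,F,G} on symbol 1: members go to different blocks, giving {B,G} and {F}.
Split {A,D} by δ(·,0) → {A} and {D}.
Stable partition: {B,G} | {A} | {C,E} | {F} | {D} — 5 equivalence classes.

5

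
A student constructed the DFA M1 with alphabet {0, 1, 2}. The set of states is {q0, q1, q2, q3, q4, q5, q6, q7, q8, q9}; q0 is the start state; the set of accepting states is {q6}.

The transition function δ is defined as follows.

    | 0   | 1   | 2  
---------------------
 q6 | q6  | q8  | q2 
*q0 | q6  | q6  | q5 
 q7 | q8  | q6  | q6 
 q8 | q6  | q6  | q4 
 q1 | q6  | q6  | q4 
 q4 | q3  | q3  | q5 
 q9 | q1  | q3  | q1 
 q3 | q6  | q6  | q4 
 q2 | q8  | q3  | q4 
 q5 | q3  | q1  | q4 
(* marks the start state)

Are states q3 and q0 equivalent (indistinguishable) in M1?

Yes

First remove the unreachable states {q7,q9}; 8 states remain.
Initial partition by acceptance: {q6} | {q0,q1,q2,q3,q4,q5,q8}.
On input 0, block {q0,q1,q2,q3,q4,q5,q8} splits into {q0,q1,q3,q8} and {q2,q4,q5}.
Stable partition: {q6} | {q0,q1,q3,q8} | {q2,q4,q5} — 3 equivalence classes.
q3 and q0 lie in the same block of the stable partition, so they are equivalent — no string distinguishes them.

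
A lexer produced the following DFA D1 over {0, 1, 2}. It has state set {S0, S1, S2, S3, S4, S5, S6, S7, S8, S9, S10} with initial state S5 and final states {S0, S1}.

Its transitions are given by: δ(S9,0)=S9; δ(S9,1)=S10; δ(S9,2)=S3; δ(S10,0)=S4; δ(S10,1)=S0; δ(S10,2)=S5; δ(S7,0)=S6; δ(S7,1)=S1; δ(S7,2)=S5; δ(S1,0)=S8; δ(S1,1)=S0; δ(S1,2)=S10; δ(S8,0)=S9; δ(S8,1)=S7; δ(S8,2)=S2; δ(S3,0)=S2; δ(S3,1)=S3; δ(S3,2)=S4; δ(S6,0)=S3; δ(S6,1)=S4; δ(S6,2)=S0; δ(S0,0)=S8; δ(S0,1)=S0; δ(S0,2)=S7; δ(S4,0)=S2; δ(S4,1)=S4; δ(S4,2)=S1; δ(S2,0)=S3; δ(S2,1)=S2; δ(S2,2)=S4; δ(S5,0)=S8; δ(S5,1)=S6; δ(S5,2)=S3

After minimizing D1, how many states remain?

6

P0 = {S0,S1} | {S2,S3,S4,S5,S6,S7,S8,S9,S10}.
Refine {S2,S3,S4,S5,S6,S7,S8,S9,S10} on symbol 1: members go to different blocks, giving {S2,S3,S4,S5,S6,S8,S9} and {S7,S10}.
Split {S2,S3,S4,S5,S6,S8,S9} by δ(·,1) → {S2,S3,S4,S5,S6} and {S8,S9}.
Split {S2,S3,S4,S5,S6} by δ(·,0) → {S2,S3,S4,S6} and {S5}.
On input 2, block {S2,S3,S4,S6} splits into {S2,S3} and {S4,S6}.
No further refinement is possible. Final partition (6 blocks): {S0,S1} | {S2,S3} | {S7,S10} | {S8,S9} | {S5} | {S4,S6}.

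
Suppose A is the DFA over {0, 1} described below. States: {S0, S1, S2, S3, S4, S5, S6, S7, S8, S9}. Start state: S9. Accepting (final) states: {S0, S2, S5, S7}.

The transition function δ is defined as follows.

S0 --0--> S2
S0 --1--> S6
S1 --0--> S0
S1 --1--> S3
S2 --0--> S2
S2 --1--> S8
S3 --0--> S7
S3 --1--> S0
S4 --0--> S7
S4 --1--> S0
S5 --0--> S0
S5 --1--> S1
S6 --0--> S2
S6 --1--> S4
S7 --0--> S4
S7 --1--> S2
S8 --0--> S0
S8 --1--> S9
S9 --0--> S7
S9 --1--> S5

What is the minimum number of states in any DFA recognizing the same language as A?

4

Initial partition by acceptance: {S0,S2,S5,S7} | {S1,S3,S4,S6,S8,S9}.
Refine {S0,S2,S5,S7} on symbol 0: members go to different blocks, giving {S0,S2,S5} and {S7}.
Refine {S1,S3,S4,S6,S8,S9} on symbol 0: members go to different blocks, giving {S1,S6,S8} and {S3,S4,S9}.
Stable partition: {S0,S2,S5} | {S1,S6,S8} | {S7} | {S3,S4,S9} — 4 equivalence classes.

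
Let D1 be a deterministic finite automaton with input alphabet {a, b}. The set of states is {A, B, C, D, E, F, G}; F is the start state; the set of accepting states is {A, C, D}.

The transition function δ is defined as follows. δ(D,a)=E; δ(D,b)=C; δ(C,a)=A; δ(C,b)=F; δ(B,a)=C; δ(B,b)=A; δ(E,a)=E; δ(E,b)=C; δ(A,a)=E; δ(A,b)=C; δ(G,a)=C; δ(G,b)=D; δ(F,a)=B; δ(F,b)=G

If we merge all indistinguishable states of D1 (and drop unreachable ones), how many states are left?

5

Initial partition by acceptance: {A,C,D} | {B,E,F,G}.
On input a, block {A,C,D} splits into {A,D} and {C}.
On input a, block {B,E,F,G} splits into {B,G} and {E,F}.
Refine {E,F} on symbol a: members go to different blocks, giving {E} and {F}.
The partition is now stable with 5 blocks: {A,D} | {B,G} | {C} | {E} | {F}.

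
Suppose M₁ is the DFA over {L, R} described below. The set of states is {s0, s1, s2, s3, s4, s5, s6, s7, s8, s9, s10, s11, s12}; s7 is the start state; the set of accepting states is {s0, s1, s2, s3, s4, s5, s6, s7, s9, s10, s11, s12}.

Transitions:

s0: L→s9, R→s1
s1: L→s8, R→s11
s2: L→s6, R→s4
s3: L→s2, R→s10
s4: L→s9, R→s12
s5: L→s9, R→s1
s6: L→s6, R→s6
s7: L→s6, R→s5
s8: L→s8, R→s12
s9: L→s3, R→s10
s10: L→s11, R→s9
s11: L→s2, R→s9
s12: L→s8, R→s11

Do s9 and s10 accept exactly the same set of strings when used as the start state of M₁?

Yes

States {s0} cannot be reached from the start state, so discard them.
Initial partition by acceptance: {s1,s2,s3,s4,s5,s6,s7,s9,s10,s11,s12} | {s8}.
Refine {s1,s2,s3,s4,s5,s6,s7,s9,s10,s11,s12} on symbol L: members go to different blocks, giving {s2,s3,s4,s5,s6,s7,s9,s10,s11} and {s1,s12}.
Refine {s2,s3,s4,s5,s6,s7,s9,s10,s11} on symbol R: members go to different blocks, giving {s2,s3,s6,s7,s9,s10,s11} and {s4,s5}.
On input R, block {s2,s3,s6,s7,s9,s10,s11} splits into {s3,s6,s9,s10,s11} and {s2,s7}.
On input L, block {s3,s6,s9,s10,s11} splits into {s6,s9,s10} and {s3,s11}.
Refine {s6,s9,s10} on symbol L: members go to different blocks, giving {s9,s10} and {s6}.
No further refinement is possible. Final partition (7 blocks): {s9,s10} | {s8} | {s1,s12} | {s4,s5} | {s2,s7} | {s3,s11} | {s6}.
s9 and s10 lie in the same block of the stable partition, so they are equivalent — no string distinguishes them.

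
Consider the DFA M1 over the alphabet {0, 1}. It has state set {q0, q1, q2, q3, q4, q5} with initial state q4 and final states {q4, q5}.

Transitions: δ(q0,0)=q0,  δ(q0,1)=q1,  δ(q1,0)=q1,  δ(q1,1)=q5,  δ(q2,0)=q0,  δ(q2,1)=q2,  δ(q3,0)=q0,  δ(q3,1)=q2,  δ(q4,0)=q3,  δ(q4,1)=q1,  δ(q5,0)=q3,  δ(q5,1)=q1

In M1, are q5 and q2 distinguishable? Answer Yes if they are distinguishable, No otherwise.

P0 = {q4,q5} | {q0,q1,q2,q3}.
Refine {q0,q1,q2,q3} on symbol 1: members go to different blocks, giving {q0,q2,q3} and {q1}.
Split {q0,q2,q3} by δ(·,1) → {q2,q3} and {q0}.
The partition is now stable with 4 blocks: {q4,q5} | {q2,q3} | {q1} | {q0}.
q5 and q2 end up in different blocks, so they are distinguishable. For instance, the string 'ε' is accepted from only q5.

Yes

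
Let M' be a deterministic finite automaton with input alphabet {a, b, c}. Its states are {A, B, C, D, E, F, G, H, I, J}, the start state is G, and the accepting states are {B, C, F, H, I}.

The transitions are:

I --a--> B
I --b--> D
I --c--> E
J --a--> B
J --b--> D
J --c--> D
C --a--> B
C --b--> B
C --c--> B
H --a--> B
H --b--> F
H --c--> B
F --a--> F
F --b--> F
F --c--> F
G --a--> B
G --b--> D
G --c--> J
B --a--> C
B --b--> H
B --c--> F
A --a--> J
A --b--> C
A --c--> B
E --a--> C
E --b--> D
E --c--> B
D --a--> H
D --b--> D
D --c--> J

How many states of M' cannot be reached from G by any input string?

Starting at G and following transitions, the reachable set is {B, C, D, F, G, H, J}. That leaves A, E, I unreachable — 3 in total.

3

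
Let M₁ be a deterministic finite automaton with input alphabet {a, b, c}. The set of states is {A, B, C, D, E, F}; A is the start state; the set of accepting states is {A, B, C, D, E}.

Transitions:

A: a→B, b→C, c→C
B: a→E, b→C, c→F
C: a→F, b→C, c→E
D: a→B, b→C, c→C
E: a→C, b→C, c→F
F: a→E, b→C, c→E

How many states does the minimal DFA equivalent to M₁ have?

States {D} cannot be reached from the start state, so discard them.
Start with accepting vs non-accepting: {A,B,C,E} | {F}.
Split {A,B,C,E} by δ(·,a) → {A,B,E} and {C}.
On input a, block {A,B,E} splits into {A,B} and {E}.
Refine {A,B} on symbol a: members go to different blocks, giving {A} and {B}.
Stable partition: {A} | {F} | {C} | {E} | {B} — 5 equivalence classes.

5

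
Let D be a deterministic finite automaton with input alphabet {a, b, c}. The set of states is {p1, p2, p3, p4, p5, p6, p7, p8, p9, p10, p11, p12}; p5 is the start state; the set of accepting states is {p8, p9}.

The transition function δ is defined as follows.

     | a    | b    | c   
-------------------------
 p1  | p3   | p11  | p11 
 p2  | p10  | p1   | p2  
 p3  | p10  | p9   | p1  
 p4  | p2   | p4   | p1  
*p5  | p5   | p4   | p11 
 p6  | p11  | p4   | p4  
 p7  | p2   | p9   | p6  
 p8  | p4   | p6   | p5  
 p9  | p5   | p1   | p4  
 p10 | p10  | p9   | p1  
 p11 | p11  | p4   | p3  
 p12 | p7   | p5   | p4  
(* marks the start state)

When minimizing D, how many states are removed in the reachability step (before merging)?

Starting at p5 and following transitions, the reachable set is {p1, p2, p3, p4, p5, p9, p10, p11}. That leaves p6, p7, p8, p12 unreachable — 4 in total.

4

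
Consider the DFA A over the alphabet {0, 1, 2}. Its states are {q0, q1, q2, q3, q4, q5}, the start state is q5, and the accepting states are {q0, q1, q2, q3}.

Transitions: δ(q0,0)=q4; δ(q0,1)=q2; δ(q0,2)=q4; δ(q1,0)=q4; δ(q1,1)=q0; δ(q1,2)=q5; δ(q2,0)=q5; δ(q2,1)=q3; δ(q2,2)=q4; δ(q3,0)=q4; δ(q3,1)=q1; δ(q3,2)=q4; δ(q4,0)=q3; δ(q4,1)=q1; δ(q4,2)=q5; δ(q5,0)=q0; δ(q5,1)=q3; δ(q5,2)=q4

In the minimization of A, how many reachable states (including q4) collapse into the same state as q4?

All states are reachable from the start state.
Initial partition by acceptance: {q0,q1,q2,q3} | {q4,q5}.
No further refinement is possible. Final partition (2 blocks): {q0,q1,q2,q3} | {q4,q5}.
State q4 belongs to the block {q4,q5}, which has 2 states.

2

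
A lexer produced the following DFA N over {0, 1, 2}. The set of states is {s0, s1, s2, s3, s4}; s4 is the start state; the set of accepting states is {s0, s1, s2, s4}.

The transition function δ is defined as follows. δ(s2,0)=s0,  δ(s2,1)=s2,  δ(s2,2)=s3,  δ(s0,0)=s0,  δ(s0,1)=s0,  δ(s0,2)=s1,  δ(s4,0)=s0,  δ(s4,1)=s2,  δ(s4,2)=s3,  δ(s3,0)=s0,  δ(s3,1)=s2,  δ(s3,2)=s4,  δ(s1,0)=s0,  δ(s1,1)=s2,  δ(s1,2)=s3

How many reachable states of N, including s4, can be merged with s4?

P0 = {s0,s1,s2,s4} | {s3}.
Refine {s0,s1,s2,s4} on symbol 2: members go to different blocks, giving {s1,s2,s4} and {s0}.
The partition is now stable with 3 blocks: {s1,s2,s4} | {s3} | {s0}.
State s4 belongs to the block {s1,s2,s4}, which has 3 states.

3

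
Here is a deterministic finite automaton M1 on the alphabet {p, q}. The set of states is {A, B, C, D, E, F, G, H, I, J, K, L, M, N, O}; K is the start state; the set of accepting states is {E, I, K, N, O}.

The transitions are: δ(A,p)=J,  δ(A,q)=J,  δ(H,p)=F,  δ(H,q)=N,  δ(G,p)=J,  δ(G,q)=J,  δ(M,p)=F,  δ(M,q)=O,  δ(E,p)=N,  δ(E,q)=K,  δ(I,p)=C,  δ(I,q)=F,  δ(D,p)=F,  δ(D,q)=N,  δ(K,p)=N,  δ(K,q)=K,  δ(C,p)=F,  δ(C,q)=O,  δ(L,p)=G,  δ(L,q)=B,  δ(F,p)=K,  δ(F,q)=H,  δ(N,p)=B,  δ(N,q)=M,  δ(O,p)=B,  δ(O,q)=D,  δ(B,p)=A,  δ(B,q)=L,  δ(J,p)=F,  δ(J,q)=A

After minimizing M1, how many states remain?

7

States {C,E,I} cannot be reached from the start state, so discard them.
Start with accepting vs non-accepting: {K,N,O} | {A,B,D,F,G,H,J,L,M}.
On input p, block {K,N,O} splits into {N,O} and {K}.
Split {A,B,D,F,G,H,J,L,M} by δ(·,p) → {A,B,D,G,H,J,L,M} and {F}.
Refine {A,B,D,G,H,J,L,M} on symbol p: members go to different blocks, giving {A,B,G,L} and {D,H,J,M}.
Refine {A,B,G,L} on symbol p: members go to different blocks, giving {A,G} and {B,L}.
On input q, block {D,H,J,M} splits into {D,H,M} and {J}.
No further refinement is possible. Final partition (7 blocks): {N,O} | {A,G} | {K} | {F} | {D,H,M} | {B,L} | {J}.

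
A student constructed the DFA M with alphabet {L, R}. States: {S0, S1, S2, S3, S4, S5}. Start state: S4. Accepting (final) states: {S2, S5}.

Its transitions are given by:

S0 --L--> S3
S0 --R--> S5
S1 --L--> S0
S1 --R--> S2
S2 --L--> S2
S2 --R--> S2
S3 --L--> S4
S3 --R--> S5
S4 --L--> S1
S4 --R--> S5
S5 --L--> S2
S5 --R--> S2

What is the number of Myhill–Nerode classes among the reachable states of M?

P0 = {S2,S5} | {S0,S1,S3,S4}.
The partition is now stable with 2 blocks: {S2,S5} | {S0,S1,S3,S4}.

2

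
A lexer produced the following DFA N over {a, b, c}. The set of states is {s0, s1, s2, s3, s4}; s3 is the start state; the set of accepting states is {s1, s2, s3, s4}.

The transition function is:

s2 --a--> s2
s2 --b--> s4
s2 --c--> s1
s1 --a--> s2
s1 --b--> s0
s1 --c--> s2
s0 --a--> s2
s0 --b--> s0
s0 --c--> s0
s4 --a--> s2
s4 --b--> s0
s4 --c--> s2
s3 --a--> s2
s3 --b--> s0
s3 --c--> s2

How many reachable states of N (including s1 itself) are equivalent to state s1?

3

P0 = {s1,s2,s3,s4} | {s0}.
Refine {s1,s2,s3,s4} on symbol b: members go to different blocks, giving {s1,s3,s4} and {s2}.
No further refinement is possible. Final partition (3 blocks): {s1,s3,s4} | {s0} | {s2}.
State s1 belongs to the block {s1,s3,s4}, which has 3 states.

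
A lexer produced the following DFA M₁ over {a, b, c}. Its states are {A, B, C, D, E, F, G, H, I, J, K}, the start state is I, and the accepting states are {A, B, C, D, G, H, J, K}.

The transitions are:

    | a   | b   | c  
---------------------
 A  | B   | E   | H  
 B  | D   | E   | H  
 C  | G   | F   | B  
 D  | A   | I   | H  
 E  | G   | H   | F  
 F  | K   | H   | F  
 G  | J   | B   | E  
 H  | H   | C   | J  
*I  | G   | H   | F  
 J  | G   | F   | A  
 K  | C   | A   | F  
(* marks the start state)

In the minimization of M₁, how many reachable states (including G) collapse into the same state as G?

2

Every state is reachable, so we keep all 11.
Start with accepting vs non-accepting: {A,B,C,D,G,H,J,K} | {E,F,I}.
On input b, block {A,B,C,D,G,H,J,K} splits into {A,B,C,D,J} and {G,H,K}.
Refine {A,B,C,D,J} on symbol a: members go to different blocks, giving {A,B,D} and {C,J}.
Refine {G,H,K} on symbol a: members go to different blocks, giving {G,K} and {H}.
No further refinement is possible. Final partition (5 blocks): {A,B,D} | {E,F,I} | {G,K} | {C,J} | {H}.
State G belongs to the block {G,K}, which has 2 states.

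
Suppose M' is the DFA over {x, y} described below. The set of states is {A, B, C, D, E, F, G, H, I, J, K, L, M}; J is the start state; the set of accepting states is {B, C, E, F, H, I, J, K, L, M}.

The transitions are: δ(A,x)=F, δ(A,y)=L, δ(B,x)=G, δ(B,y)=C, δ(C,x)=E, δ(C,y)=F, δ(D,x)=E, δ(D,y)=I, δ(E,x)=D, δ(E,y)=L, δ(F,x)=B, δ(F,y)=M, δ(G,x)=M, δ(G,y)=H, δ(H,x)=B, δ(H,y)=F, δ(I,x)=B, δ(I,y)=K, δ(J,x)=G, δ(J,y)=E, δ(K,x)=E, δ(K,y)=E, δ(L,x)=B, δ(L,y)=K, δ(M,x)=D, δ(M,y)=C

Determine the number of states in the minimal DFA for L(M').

5

States {A} cannot be reached from the start state, so discard them.
Initial partition by acceptance: {B,C,E,F,H,I,J,K,L,M} | {D,G}.
Refine {B,C,E,F,H,I,J,K,L,M} on symbol x: members go to different blocks, giving {C,F,H,I,K,L} and {B,E,J,M}.
Refine {C,F,H,I,K,L} on symbol y: members go to different blocks, giving {C,H,I,L} and {F,K}.
On input y, block {B,E,J,M} splits into {B,E,M} and {J}.
No further refinement is possible. Final partition (5 blocks): {C,H,I,L} | {D,G} | {B,E,M} | {F,K} | {J}.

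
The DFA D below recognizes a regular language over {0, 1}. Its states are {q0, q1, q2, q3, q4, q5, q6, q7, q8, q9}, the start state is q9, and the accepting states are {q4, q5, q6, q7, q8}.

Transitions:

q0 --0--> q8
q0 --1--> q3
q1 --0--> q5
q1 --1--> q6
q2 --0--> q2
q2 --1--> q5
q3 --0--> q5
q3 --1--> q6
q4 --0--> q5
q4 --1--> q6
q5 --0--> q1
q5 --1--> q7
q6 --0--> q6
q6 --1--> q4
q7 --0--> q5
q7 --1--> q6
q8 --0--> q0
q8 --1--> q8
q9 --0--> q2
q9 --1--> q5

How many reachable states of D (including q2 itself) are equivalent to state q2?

2

States {q0,q3,q8} cannot be reached from the start state, so discard them.
Start with accepting vs non-accepting: {q4,q5,q6,q7} | {q1,q2,q9}.
Refine {q4,q5,q6,q7} on symbol 0: members go to different blocks, giving {q4,q6,q7} and {q5}.
On input 0, block {q4,q6,q7} splits into {q4,q7} and {q6}.
On input 0, block {q1,q2,q9} splits into {q2,q9} and {q1}.
The partition is now stable with 5 blocks: {q4,q7} | {q2,q9} | {q5} | {q6} | {q1}.
The equivalence class containing q2 is {q2,q9}, of size 2.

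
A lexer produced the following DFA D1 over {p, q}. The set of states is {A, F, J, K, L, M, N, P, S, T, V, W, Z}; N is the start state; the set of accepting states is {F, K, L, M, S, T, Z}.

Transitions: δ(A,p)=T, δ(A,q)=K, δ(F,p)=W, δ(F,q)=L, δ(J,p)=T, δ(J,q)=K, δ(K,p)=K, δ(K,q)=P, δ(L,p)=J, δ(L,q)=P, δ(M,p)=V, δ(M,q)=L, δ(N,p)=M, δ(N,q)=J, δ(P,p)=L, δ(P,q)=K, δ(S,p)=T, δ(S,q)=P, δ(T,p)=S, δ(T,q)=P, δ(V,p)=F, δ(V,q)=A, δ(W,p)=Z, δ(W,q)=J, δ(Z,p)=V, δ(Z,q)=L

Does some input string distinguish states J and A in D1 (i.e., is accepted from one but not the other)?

All states are reachable from the start state.
P0 = {F,K,L,M,S,T,Z} | {A,J,N,P,V,W}.
Split {F,K,L,M,S,T,Z} by δ(·,p) → {F,L,M,Z} and {K,S,T}.
Split {F,L,M,Z} by δ(·,q) → {F,M,Z} and {L}.
Refine {A,J,N,P,V,W} on symbol p: members go to different blocks, giving {N,V,W} and {A,J} and {P}.
The partition is now stable with 6 blocks: {F,M,Z} | {N,V,W} | {K,S,T} | {L} | {A,J} | {P}.
J and A lie in the same block of the stable partition, so they are equivalent — no string distinguishes them.

No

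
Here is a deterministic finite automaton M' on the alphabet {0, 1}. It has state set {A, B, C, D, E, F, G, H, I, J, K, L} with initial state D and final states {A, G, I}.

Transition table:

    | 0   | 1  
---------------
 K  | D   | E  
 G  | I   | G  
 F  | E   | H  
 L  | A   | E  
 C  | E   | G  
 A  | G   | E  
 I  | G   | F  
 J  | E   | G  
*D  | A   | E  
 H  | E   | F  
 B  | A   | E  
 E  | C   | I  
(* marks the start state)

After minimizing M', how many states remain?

Reachable states from the start: {A,C,D,E,F,G,H,I}. Unreachable: {B,J,K,L} — drop them.
Start with accepting vs non-accepting: {A,G,I} | {C,D,E,F,H}.
Refine {A,G,I} on symbol 1: members go to different blocks, giving {A,I} and {G}.
Refine {C,D,E,F,H} on symbol 0: members go to different blocks, giving {C,E,F,H} and {D}.
On input 1, block {C,E,F,H} splits into {F,H} and {C} and {E}.
Split {A,I} by δ(·,1) → {A} and {I}.
The partition is now stable with 7 blocks: {A} | {F,H} | {G} | {D} | {C} | {E} | {I}.

7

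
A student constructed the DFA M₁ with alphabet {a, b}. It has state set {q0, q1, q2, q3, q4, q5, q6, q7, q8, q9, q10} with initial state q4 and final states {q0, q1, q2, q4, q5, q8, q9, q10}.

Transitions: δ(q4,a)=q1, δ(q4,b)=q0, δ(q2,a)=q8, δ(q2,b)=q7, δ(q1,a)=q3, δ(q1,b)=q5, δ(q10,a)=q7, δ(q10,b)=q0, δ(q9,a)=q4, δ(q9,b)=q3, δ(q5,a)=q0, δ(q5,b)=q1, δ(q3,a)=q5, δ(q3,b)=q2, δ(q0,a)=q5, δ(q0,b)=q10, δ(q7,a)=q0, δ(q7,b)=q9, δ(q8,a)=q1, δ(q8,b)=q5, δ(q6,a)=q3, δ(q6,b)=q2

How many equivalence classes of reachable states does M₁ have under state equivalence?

First remove the unreachable states {q6}; 10 states remain.
P0 = {q0,q1,q2,q4,q5,q8,q9,q10} | {q3,q7}.
On input a, block {q0,q1,q2,q4,q5,q8,q9,q10} splits into {q0,q2,q4,q5,q8,q9} and {q1,q10}.
Refine {q0,q2,q4,q5,q8,q9} on symbol a: members go to different blocks, giving {q0,q2,q5,q9} and {q4,q8}.
Refine {q0,q2,q5,q9} on symbol a: members go to different blocks, giving {q0,q5} and {q2,q9}.
No further refinement is possible. Final partition (5 blocks): {q0,q5} | {q3,q7} | {q1,q10} | {q4,q8} | {q2,q9}.

5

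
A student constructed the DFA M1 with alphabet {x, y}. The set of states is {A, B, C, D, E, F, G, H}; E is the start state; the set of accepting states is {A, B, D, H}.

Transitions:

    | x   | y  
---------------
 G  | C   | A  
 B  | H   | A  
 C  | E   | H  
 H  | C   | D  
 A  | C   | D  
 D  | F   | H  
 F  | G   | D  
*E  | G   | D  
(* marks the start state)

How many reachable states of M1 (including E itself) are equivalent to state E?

States {B} cannot be reached from the start state, so discard them.
Start with accepting vs non-accepting: {A,D,H} | {C,E,F,G}.
No further refinement is possible. Final partition (2 blocks): {A,D,H} | {C,E,F,G}.
The equivalence class containing E is {C,E,F,G}, of size 4.

4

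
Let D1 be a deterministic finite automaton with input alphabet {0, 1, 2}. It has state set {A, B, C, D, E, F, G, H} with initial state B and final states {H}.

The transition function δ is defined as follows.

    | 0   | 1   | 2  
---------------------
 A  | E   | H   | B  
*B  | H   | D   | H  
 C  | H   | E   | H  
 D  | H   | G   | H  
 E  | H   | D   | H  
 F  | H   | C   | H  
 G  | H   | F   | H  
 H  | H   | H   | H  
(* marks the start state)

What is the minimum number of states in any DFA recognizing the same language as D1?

First remove the unreachable states {A}; 7 states remain.
Initial partition by acceptance: {H} | {B,C,D,E,F,G}.
The partition is now stable with 2 blocks: {H} | {B,C,D,E,F,G}.

2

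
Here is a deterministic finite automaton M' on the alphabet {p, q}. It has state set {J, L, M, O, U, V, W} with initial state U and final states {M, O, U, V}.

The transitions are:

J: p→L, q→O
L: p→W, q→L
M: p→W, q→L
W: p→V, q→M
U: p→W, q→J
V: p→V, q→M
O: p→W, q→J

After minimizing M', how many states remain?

6

Every state is reachable, so we keep all 7.
P0 = {M,O,U,V} | {J,L,W}.
Split {M,O,U,V} by δ(·,p) → {M,O,U} and {V}.
On input p, block {J,L,W} splits into {J,L} and {W}.
On input p, block {J,L} splits into {L} and {J}.
Split {M,O,U} by δ(·,q) → {O,U} and {M}.
The partition is now stable with 6 blocks: {O,U} | {L} | {V} | {W} | {J} | {M}.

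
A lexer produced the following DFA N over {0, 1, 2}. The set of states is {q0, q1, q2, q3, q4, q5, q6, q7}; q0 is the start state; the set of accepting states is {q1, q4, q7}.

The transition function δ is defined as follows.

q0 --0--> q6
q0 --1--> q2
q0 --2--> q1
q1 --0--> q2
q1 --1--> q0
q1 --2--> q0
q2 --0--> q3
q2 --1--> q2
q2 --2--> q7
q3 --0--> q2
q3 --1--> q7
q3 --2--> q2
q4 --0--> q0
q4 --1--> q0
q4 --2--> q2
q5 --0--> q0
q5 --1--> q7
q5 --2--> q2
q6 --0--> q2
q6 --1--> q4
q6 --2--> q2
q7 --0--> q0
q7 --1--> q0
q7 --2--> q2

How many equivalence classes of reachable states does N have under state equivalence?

3

First remove the unreachable states {q5}; 7 states remain.
P0 = {q1,q4,q7} | {q0,q2,q3,q6}.
Refine {q0,q2,q3,q6} on symbol 1: members go to different blocks, giving {q0,q2} and {q3,q6}.
Stable partition: {q1,q4,q7} | {q0,q2} | {q3,q6} — 3 equivalence classes.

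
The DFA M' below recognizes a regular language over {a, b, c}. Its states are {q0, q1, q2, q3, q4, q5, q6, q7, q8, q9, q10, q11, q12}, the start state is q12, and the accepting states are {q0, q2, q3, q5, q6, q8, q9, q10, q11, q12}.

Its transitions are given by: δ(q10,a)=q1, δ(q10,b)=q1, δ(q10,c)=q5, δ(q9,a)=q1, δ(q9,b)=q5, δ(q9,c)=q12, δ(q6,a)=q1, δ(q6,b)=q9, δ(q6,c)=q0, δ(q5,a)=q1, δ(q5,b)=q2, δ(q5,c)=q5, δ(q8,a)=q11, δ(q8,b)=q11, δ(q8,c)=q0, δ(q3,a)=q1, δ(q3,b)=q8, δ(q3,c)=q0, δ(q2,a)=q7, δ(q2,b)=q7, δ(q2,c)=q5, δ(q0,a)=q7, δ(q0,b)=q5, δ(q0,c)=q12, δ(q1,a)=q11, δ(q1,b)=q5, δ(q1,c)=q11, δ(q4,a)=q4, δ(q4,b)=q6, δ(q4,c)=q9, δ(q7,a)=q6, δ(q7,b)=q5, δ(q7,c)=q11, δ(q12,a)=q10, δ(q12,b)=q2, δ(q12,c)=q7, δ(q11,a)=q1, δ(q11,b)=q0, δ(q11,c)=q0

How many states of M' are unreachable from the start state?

No path from q12 leads to q3, q4, q8; the other 10 states are all reachable.

3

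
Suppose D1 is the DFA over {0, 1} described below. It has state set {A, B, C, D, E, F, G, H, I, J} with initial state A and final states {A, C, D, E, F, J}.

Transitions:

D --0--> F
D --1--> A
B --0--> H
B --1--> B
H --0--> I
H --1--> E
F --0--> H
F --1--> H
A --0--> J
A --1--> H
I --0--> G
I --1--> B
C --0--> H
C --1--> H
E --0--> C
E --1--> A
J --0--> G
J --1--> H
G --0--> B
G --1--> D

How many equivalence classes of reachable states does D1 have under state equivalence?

5

Every state is reachable, so we keep all 10.
Initial partition by acceptance: {A,C,D,E,F,J} | {B,G,H,I}.
Split {A,C,D,E,F,J} by δ(·,0) → {A,D,E} and {C,F,J}.
On input 1, block {A,D,E} splits into {D,E} and {A}.
Refine {B,G,H,I} on symbol 1: members go to different blocks, giving {B,I} and {G,H}.
The partition is now stable with 5 blocks: {D,E} | {B,I} | {C,F,J} | {A} | {G,H}.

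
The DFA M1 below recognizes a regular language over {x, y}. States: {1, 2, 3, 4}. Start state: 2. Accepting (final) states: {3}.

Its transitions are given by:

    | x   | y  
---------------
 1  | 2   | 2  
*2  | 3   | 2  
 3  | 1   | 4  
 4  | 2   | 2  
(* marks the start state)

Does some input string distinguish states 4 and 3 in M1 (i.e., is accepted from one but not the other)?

Yes

Every state is reachable, so we keep all 4.
Initial partition by acceptance: {3} | {1,2,4}.
Refine {1,2,4} on symbol x: members go to different blocks, giving {1,4} and {2}.
The partition is now stable with 3 blocks: {3} | {1,4} | {2}.
4 and 3 end up in different blocks, so they are distinguishable. For instance, the string 'ε' is accepted from only 3.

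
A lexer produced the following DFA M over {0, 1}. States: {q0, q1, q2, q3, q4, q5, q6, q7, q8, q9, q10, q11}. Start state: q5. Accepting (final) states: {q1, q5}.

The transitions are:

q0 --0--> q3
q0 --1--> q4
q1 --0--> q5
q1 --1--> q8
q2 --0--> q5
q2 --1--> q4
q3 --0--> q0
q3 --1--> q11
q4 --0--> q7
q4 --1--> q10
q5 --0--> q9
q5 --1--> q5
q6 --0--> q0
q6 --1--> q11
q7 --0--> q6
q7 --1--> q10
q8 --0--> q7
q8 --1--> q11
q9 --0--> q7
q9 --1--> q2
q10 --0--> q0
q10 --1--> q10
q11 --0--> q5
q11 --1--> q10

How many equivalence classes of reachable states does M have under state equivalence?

5

Reachable states from the start: {q0,q2,q3,q4,q5,q6,q7,q9,q10,q11}. Unreachable: {q1,q8} — drop them.
Initial partition by acceptance: {q5} | {q0,q2,q3,q4,q6,q7,q9,q10,q11}.
Split {q0,q2,q3,q4,q6,q7,q9,q10,q11} by δ(·,0) → {q0,q3,q4,q6,q7,q9,q10} and {q2,q11}.
Refine {q0,q3,q4,q6,q7,q9,q10} on symbol 1: members go to different blocks, giving {q0,q4,q7,q10} and {q3,q6,q9}.
Split {q0,q4,q7,q10} by δ(·,0) → {q0,q7} and {q4,q10}.
No further refinement is possible. Final partition (5 blocks): {q5} | {q0,q7} | {q2,q11} | {q3,q6,q9} | {q4,q10}.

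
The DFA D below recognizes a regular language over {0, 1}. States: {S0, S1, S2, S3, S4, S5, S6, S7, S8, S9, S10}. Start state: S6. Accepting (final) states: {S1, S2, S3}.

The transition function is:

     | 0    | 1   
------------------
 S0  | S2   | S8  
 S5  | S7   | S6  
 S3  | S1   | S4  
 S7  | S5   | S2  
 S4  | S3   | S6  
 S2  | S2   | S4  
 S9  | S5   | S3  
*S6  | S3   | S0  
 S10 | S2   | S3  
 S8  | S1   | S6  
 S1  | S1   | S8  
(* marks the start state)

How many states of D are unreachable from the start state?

4

Starting at S6 and following transitions, the reachable set is {S0, S1, S2, S3, S4, S6, S8}. That leaves S5, S7, S9, S10 unreachable — 4 in total.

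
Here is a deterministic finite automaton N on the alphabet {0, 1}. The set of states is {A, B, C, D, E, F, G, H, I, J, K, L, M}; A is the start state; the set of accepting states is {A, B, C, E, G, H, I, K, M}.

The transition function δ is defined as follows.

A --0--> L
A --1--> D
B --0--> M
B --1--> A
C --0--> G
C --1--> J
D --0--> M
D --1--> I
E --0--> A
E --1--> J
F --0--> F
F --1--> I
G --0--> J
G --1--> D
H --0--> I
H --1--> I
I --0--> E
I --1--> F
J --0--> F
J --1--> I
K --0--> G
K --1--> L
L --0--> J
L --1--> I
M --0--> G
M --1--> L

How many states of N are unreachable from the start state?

4

Starting at A and following transitions, the reachable set is {A, D, E, F, G, I, J, L, M}. That leaves B, C, H, K unreachable — 4 in total.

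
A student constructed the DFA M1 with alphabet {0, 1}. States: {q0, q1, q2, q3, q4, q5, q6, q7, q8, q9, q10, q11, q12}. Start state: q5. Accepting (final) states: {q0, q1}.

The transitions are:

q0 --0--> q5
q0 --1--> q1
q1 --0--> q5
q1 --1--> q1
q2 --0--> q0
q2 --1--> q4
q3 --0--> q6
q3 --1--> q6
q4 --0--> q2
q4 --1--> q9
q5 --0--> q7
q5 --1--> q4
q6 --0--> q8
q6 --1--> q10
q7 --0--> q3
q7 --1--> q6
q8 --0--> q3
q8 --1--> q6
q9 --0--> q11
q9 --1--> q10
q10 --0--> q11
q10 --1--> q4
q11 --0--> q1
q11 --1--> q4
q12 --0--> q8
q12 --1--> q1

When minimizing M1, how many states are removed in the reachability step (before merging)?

1

BFS from q5 reaches {q0, q1, q2, q3, q4, q5, q6, q7, q8, q9, q10, q11}; the 1 state(s) q12 are never visited.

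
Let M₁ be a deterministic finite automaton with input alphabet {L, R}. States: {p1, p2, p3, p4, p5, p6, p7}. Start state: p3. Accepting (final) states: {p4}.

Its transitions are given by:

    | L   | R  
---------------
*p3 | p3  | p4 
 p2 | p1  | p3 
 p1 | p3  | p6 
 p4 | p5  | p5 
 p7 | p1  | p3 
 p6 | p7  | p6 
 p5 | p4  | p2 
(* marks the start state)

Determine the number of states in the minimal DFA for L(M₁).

Every state is reachable, so we keep all 7.
Initial partition by acceptance: {p4} | {p1,p2,p3,p5,p6,p7}.
Refine {p1,p2,p3,p5,p6,p7} on symbol L: members go to different blocks, giving {p1,p2,p3,p6,p7} and {p5}.
On input R, block {p1,p2,p3,p6,p7} splits into {p1,p2,p6,p7} and {p3}.
On input L, block {p1,p2,p6,p7} splits into {p2,p6,p7} and {p1}.
On input L, block {p2,p6,p7} splits into {p2,p7} and {p6}.
The partition is now stable with 6 blocks: {p4} | {p2,p7} | {p5} | {p3} | {p1} | {p6}.

6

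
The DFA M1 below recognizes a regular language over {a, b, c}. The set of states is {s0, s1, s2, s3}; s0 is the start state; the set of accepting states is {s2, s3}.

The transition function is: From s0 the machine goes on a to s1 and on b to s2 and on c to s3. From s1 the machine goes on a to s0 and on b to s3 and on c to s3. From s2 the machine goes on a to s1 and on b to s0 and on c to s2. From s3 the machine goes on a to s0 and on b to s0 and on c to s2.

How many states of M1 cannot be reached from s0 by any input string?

0

Exploring from s0, all states are eventually visited, so none are unreachable.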